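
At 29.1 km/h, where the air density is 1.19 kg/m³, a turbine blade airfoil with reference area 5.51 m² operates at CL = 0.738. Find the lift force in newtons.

Convert speed: v = 29.1 km/h ÷ 3.6 = 8.083 m/s.
L = ½ρv²S·CL = ½ × 1.19 × 8.083² × 5.51 × 0.738 = 158 N

L = 158 N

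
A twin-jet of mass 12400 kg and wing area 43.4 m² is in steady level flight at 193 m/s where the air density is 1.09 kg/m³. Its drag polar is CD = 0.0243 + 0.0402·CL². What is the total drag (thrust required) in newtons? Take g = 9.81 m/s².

D = 22100 N

Level flight ⇒ L = W = m·g = 12400 × 9.81 = 1.2164×10^5 N.
Dynamic pressure q = 0.5 × 1.09 × 193² = 20300 Pa.
Required CL = L/(qS) = 1.2164×10^5/(20300·43.4) = 0.1381.
CD = 0.0243 + 0.0402 × 0.1381² = 0.02507.
D = q·S·CD = 20300 × 43.4 × 0.02507 = 22080 N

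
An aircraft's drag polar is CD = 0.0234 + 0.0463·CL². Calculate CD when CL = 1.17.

CD = 0.0234 + 0.0463 × 1.17² = 0.0234 + 0.06338 = 0.0868

CD = 0.0868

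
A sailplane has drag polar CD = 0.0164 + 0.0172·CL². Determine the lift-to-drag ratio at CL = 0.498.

L/D = 24.1

CD = 0.0164 + 0.0172 × 0.498² = 0.02067
L/D = CL/CD = 0.498 / 0.02067 = 24.1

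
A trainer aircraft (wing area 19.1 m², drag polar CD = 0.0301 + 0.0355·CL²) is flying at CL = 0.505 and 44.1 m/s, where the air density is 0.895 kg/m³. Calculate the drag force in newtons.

CD = 0.0301 + 0.0355 × 0.505² = 0.03915
D = ½ρv²S·CD = ½ × 0.895 × 44.1² × 19.1 × 0.03915 = 651 N

D = 651 N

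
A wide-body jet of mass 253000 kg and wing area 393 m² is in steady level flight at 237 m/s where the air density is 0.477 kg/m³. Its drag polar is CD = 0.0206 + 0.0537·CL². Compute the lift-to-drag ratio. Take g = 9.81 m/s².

In steady level flight, lift balances weight: W = mg = 253000 × 9.81 = 2.4819×10^6 N.
q = ½ρv² = ½ × 0.477 × 237² = 13400 Pa.
CL = 2W/(ρv²S) = 2×2.4819×10^6/(0.477×237²×393) = 0.4714.
CD = 0.0206 + 0.0537 × 0.4714² = 0.03253.
L/D = CL/CD = 0.4714 / 0.03253 = 14.5

L/D = 14.5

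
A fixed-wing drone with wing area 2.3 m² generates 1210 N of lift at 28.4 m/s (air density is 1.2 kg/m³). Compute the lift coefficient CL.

From L = ½ρv²S·CL, rearranging gives CL = 2L/(ρv²S).
CL = 2 × 1210 / (1.2 × 28.4² × 2.3) = 1.09

CL = 1.09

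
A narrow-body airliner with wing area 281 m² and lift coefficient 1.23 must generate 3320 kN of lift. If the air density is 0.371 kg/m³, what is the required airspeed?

v = 228 m/s

L = ½ρv²S·CL ⇒ v = √(2L/(ρ·S·CL))
v = √(2 × 3.32×10^6 / (0.371 × 281 × 1.23)) = √51780 = 228 m/s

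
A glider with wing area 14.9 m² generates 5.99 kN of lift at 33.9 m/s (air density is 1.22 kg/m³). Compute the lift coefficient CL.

CL = 0.573

From L = ½ρv²S·CL, rearranging gives CL = 2L/(ρv²S).
CL = 2 × 5990 / (1.22 × 33.9² × 14.9) = 0.573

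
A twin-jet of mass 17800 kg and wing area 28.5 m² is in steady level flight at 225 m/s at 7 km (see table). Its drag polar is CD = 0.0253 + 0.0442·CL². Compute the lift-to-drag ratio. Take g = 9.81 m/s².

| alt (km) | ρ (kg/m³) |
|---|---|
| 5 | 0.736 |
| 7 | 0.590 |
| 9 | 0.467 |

L/D = 12.5

At 7 km, from the table: ρ = 0.590 kg/m³.
Weight W = mg = 17800 × 9.81 = 1.7462×10^5 N; in level flight L = W.
Dynamic pressure q = 0.5 × 0.59 × 225² = 14930 Pa.
Required CL = L/(qS) = 1.7462×10^5/(14930·28.5) = 0.4103.
CD = 0.0253 + 0.0442 × 0.4103² = 0.03274.
L/D = CL/CD = 0.4103 / 0.03274 = 12.5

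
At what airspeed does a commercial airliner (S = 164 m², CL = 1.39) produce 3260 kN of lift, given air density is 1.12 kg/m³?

v = 160 m/s

L = ½ρv²S·CL ⇒ v = √(2L/(ρ·S·CL))
v = √(2 × 3.26×10^6 / (1.12 × 164 × 1.39)) = √25540 = 160 m/s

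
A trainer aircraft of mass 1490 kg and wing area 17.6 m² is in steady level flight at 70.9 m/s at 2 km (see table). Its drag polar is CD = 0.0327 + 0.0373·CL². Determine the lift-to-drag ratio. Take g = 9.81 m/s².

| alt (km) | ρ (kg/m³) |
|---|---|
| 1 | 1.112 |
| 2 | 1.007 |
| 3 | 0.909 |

At 2 km, from the table: ρ = 1.007 kg/m³.
In steady level flight, lift balances weight: W = mg = 1490 × 9.81 = 14617 N.
Dynamic pressure q = 0.5 × 1.007 × 70.9² = 2531 Pa.
Required CL = L/(qS) = 14617/(2531·17.6) = 0.3281.
CD = 0.0327 + 0.0373 × 0.3281² = 0.03672.
L/D = CL/CD = 0.3281 / 0.03672 = 8.94

L/D = 8.94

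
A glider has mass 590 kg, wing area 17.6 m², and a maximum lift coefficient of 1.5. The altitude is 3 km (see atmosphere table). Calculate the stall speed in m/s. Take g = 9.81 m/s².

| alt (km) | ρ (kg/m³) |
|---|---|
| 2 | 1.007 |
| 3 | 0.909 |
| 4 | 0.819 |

At 3 km, from the table: ρ = 0.909 kg/m³.
Weight W = mg = 590 × 9.81 = 5788 N.
V_stall = √(2W/(ρ·S·CL,max)) = √(2 × 5788 / (0.909 × 17.6 × 1.5))
V_stall = √482.4 = 22 m/s

V_stall = 22 m/s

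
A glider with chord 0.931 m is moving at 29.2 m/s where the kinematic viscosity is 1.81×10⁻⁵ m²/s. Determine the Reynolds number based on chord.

Re = v·c/ν = 29.2 × 0.931 / (1.81×10⁻⁵) = 1.5×10^6

Re = 1.5×10^6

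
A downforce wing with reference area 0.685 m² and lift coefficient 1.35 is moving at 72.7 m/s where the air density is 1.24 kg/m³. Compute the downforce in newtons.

Dynamic pressure q = ½ρv² = ½ × 1.24 × 72.7² = 3277 Pa.
L = q·S·CL = 3277 × 0.685 × 1.35 = 3030 N

L = 3030 N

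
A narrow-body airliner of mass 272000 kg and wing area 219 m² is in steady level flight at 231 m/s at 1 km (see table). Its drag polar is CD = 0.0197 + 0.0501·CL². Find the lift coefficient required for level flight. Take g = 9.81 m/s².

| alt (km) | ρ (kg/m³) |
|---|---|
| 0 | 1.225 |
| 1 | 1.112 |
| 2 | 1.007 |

At 1 km, from the table: ρ = 1.112 kg/m³.
Weight W = mg = 272000 × 9.81 = 2.6683×10^6 N; in level flight L = W.
Dynamic pressure q = 0.5 × 1.112 × 231² = 29670 Pa.
CL = 2W/(ρv²S) = 2×2.6683×10^6/(1.112×231²×219) = 0.4107.

CL = 0.411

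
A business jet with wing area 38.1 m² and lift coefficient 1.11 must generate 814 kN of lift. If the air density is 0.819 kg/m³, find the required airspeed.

v = 217 m/s

L = ½ρv²S·CL ⇒ v = √(2L/(ρ·S·CL))
v = √(2 × 8.14×10^5 / (0.819 × 38.1 × 1.11)) = √47000 = 217 m/s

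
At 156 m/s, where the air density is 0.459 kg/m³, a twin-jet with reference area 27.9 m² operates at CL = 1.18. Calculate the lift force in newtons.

L = ½ρv²S·CL = ½ × 0.459 × 156² × 27.9 × 1.18 = 1.84×10^5 N ≈ 184 kN

L = 1.84×10^5 N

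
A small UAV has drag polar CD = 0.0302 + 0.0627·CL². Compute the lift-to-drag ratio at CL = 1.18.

L/D = 10

CD = 0.0302 + 0.0627 × 1.18² = 0.1175
L/D = CL/CD = 1.18 / 0.1175 = 10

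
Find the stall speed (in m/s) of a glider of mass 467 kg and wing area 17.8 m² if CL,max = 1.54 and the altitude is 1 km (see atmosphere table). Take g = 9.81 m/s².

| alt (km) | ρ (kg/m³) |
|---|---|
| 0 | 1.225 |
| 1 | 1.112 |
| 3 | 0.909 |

At 1 km, from the table: ρ = 1.112 kg/m³.
At stall, lift equals weight: L = W = m·g = 467 × 9.81 = 4581 N.
From L = ½ρV²S·CL,max = W: V_stall = √(2W/(ρSCL,max)) = √(2·4581/(1.112·17.8·1.54))
V_stall = √300.6 = 17.3 m/s

V_stall = 17.3 m/s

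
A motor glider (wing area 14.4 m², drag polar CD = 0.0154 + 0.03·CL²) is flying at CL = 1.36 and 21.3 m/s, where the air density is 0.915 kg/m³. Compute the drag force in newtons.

CD = 0.0154 + 0.03 × 1.36² = 0.07089
D = ½ρv²S·CD = ½ × 0.915 × 21.3² × 14.4 × 0.07089 = 212 N

D = 212 N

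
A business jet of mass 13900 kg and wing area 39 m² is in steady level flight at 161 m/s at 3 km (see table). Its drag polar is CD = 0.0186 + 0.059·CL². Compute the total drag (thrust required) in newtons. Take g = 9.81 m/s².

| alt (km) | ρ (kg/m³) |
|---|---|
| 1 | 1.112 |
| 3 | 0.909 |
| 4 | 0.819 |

At 3 km, from the table: ρ = 0.909 kg/m³.
Level flight ⇒ L = W = m·g = 13900 × 9.81 = 1.3636×10^5 N.
Dynamic pressure q = 0.5 × 0.909 × 161² = 11780 Pa.
CL = 2W/(ρv²S) = 2×1.3636×10^5/(0.909×161²×39) = 0.2968.
CD = 0.0186 + 0.059 × 0.2968² = 0.0238.
D = q·S·CD = 11780 × 39 × 0.0238 = 10930 N

D = 10900 N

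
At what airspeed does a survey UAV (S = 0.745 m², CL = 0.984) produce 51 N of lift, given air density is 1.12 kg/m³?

L = ½ρv²S·CL ⇒ v = √(2L/(ρ·S·CL))
v = √(2 × 51 / (1.12 × 0.745 × 0.984)) = √124.2 = 11.1 m/s

v = 11.1 m/s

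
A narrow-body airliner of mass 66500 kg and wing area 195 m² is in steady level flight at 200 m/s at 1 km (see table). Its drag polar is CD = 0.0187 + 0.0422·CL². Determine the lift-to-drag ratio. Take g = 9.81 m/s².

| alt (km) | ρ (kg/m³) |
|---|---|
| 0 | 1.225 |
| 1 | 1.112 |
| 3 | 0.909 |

L/D = 7.65

At 1 km, from the table: ρ = 1.112 kg/m³.
Weight W = mg = 66500 × 9.81 = 6.5236×10^5 N; in level flight L = W.
Dynamic pressure q = 0.5 × 1.112 × 200² = 22240 Pa.
Required CL = L/(qS) = 6.5236×10^5/(22240·195) = 0.1504.
CD = 0.0187 + 0.0422 × 0.1504² = 0.01965.
L/D = CL/CD = 0.1504 / 0.01965 = 7.65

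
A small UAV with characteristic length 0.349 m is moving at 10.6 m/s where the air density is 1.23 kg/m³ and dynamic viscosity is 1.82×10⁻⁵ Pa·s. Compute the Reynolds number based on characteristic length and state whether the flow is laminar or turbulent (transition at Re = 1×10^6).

Re = 2.5×10^5 (laminar)

Re = ρ·v·c/μ = 1.23 × 10.6 × 0.349 / (1.82×10⁻⁵) = 2.5×10^5
Since 2.5×10^5 < 1×10^6, the flow is laminar.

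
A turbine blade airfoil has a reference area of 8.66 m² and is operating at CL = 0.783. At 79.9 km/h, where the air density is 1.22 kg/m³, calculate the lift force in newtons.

L = 2040 N

Convert speed: v = 79.9 km/h ÷ 3.6 = 22.19 m/s.
L = ½ρv²S·CL = ½ × 1.22 × 22.19² × 8.66 × 0.783 = 2040 N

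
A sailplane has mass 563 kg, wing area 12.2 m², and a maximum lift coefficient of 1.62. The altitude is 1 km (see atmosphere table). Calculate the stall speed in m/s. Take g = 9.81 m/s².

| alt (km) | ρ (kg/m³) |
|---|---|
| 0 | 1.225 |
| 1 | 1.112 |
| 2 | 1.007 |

V_stall = 22.4 m/s

At 1 km, from the table: ρ = 1.112 kg/m³.
Stall occurs when L = W at CL,max. W = mg = 563 × 9.81 = 5523 N.
V_stall = √(2W/(ρ·S·CL,max)) = √(2 × 5523 / (1.112 × 12.2 × 1.62))
V_stall = √502.6 = 22.4 m/s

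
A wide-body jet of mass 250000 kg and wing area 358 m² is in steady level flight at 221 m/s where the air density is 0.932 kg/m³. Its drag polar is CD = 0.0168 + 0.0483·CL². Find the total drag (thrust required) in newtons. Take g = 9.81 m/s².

In steady level flight, lift balances weight: W = mg = 250000 × 9.81 = 2.4525×10^6 N.
Dynamic pressure q = 0.5 × 0.932 × 221² = 22760 Pa.
Required CL = L/(qS) = 2.4525×10^6/(22760·358) = 0.301.
CD = 0.0168 + 0.0483 × 0.301² = 0.02118.
D = q·S·CD = 22760 × 358 × 0.02118 = 1.725×10^5 N

D = 1.73×10^5 N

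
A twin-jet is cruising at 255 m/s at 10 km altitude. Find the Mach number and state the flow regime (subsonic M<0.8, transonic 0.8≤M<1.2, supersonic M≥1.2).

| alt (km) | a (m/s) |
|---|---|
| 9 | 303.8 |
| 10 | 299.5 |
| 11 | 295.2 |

M = 0.851 (transonic)

At 10 km, from the table: a = 299.5 m/s.
M = v/a = 255 / 299.5 = 0.851
M = 0.851 → transonic.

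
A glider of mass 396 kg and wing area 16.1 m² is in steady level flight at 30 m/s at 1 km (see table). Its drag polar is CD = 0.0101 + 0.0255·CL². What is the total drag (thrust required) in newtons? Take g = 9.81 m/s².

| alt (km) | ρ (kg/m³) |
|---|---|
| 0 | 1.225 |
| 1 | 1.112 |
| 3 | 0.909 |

D = 129 N

At 1 km, from the table: ρ = 1.112 kg/m³.
Weight W = mg = 396 × 9.81 = 3884.8 N; in level flight L = W.
q = ½ρv² = ½ × 1.112 × 30² = 500.4 Pa.
CL = W/(q·S) = 3884.8 / (500.4 × 16.1) = 0.4822.
CD = 0.0101 + 0.0255 × 0.4822² = 0.01603.
D = q·S·CD = 500.4 × 16.1 × 0.01603 = 129.1 N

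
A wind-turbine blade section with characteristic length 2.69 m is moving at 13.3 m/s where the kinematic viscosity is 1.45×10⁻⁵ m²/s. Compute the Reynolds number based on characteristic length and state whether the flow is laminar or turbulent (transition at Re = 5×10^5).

Re = 2.47×10^6 (turbulent)

Re = v·c/ν = 13.3 × 2.69 / (1.45×10⁻⁵) = 2.47×10^6
Since 2.47×10^6 > 5×10^5, the flow is turbulent.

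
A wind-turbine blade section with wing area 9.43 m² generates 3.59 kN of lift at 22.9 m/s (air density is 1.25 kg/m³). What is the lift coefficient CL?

From L = ½ρv²S·CL, rearranging gives CL = 2L/(ρv²S).
CL = 2 × 3590 / (1.25 × 22.9² × 9.43) = 1.16

CL = 1.16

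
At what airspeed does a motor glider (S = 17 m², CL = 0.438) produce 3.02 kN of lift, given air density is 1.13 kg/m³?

v = 26.8 m/s

L = ½ρv²S·CL ⇒ v = √(2L/(ρ·S·CL))
v = √(2 × 3020 / (1.13 × 17 × 0.438)) = √717.9 = 26.8 m/s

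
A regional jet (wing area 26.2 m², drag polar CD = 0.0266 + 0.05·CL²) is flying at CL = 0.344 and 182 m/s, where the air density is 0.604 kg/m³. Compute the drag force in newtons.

CD = 0.0266 + 0.05 × 0.344² = 0.03252
D = ½ρv²S·CD = ½ × 0.604 × 182² × 26.2 × 0.03252 = 8520 N

D = 8520 N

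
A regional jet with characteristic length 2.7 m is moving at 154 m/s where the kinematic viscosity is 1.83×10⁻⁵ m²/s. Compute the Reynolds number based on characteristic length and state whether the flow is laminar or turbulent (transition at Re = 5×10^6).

Re = v·c/ν = 154 × 2.7 / (1.83×10⁻⁵) = 2.27×10^7
Since 2.27×10^7 > 5×10^6, the flow is turbulent.

Re = 2.27×10^7 (turbulent)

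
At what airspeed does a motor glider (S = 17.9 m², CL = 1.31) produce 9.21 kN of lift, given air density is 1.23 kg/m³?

v = 25.3 m/s

L = ½ρv²S·CL ⇒ v = √(2L/(ρ·S·CL))
v = √(2 × 9210 / (1.23 × 17.9 × 1.31)) = √638.6 = 25.3 m/s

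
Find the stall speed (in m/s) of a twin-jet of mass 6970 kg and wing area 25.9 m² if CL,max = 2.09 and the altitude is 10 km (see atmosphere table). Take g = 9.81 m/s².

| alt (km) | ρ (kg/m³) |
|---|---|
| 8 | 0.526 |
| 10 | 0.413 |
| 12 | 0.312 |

At 10 km, from the table: ρ = 0.413 kg/m³.
At stall, lift equals weight: L = W = m·g = 6970 × 9.81 = 68380 N.
From L = ½ρV²S·CL,max = W: V_stall = √(2W/(ρSCL,max)) = √(2·68380/(0.413·25.9·2.09))
V_stall = √6117 = 78.2 m/s

V_stall = 78.2 m/s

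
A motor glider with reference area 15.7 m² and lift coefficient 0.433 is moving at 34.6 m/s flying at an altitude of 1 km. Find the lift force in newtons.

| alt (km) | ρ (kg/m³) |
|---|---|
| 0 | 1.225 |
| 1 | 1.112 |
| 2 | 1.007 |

At 1 km, from the table: ρ = 1.112 kg/m³.
Dynamic pressure q = ½ρv² = ½ × 1.112 × 34.6² = 665.6 Pa.
L = q·S·CL = 665.6 × 15.7 × 0.433 = 4520 N

L = 4520 N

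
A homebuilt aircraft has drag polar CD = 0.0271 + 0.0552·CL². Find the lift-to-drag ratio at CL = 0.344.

L/D = 10.2

CD = 0.0271 + 0.0552 × 0.344² = 0.03363
L/D = CL/CD = 0.344 / 0.03363 = 10.2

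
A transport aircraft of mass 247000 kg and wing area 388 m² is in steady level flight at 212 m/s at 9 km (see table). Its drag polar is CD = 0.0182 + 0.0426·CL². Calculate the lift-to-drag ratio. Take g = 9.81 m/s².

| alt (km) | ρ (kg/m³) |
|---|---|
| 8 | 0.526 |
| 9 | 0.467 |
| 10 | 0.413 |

L/D = 17.9

At 9 km, from the table: ρ = 0.467 kg/m³.
Weight W = mg = 247000 × 9.81 = 2.4231×10^6 N; in level flight L = W.
Dynamic pressure q = 0.5 × 0.467 × 212² = 10490 Pa.
CL = 2W/(ρv²S) = 2×2.4231×10^6/(0.467×212²×388) = 0.5951.
CD = 0.0182 + 0.0426 × 0.5951² = 0.03329.
L/D = CL/CD = 0.5951 / 0.03329 = 17.9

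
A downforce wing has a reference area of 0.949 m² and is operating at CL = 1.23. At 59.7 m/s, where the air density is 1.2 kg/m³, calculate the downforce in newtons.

L = ½ρv²S·CL = ½ × 1.2 × 59.7² × 0.949 × 1.23 = 2500 N

L = 2500 N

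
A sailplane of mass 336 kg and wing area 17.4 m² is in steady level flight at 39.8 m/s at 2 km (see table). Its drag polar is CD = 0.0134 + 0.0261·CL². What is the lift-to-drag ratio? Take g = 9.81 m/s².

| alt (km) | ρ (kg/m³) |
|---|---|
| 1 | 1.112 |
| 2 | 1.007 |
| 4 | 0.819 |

At 2 km, from the table: ρ = 1.007 kg/m³.
Level flight ⇒ L = W = m·g = 336 × 9.81 = 3296.2 N.
Dynamic pressure q = 0.5 × 1.007 × 39.8² = 797.6 Pa.
CL = W/(q·S) = 3296.2 / (797.6 × 17.4) = 0.2375.
CD = 0.0134 + 0.0261 × 0.2375² = 0.01487.
L/D = CL/CD = 0.2375 / 0.01487 = 16

L/D = 16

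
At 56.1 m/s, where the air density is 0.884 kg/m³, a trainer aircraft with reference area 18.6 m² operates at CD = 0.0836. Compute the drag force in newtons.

D = 2160 N

Dynamic pressure q = ½ρv² = ½ × 0.884 × 56.1² = 1391 Pa.
D = q·S·CD = 1391 × 18.6 × 0.0836 = 2160 N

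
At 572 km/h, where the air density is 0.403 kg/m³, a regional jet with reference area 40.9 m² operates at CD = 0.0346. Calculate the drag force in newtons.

Convert speed: v = 572 km/h ÷ 3.6 = 158.9 m/s.
Dynamic pressure q = ½ρv² = ½ × 0.403 × 158.9² = 5087 Pa.
D = q·S·CD = 5087 × 40.9 × 0.0346 = 7200 N ≈ 7.2 kN

D = 7200 N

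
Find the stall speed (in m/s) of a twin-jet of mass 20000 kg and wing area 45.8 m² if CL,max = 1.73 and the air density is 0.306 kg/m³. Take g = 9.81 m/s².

Stall occurs when L = W at CL,max. W = mg = 20000 × 9.81 = 1.962×10^5 N.
From L = ½ρV²S·CL,max = W: V_stall = √(2W/(ρSCL,max)) = √(2·1.962×10^5/(0.306·45.8·1.73))
V_stall = √16180 = 127 m/s

V_stall = 127 m/s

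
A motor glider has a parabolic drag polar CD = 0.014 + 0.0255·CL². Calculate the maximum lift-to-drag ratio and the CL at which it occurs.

For CD = CD0 + K·CL², (L/D)max occurs at CL* = √(CD0/K) and equals 1/(2√(K·CD0)).
(L/D)max = 1/(2√(0.0255 × 0.014)) = 1/(2 × 0.01889) = 26.5
CL* = √(0.014/0.0255) = 0.741

(L/D)max = 26.5, at CL = 0.741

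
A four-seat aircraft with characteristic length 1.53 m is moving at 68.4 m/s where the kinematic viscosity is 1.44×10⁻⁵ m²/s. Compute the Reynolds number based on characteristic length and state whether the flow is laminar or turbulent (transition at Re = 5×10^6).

Re = v·c/ν = 68.4 × 1.53 / (1.44×10⁻⁵) = 7.27×10^6
Since 7.27×10^6 > 5×10^6, the flow is turbulent.

Re = 7.27×10^6 (turbulent)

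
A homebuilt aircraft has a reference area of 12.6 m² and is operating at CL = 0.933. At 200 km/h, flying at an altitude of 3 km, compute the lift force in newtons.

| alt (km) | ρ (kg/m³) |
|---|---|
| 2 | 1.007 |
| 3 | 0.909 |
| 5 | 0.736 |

At 3 km, from the table: ρ = 0.909 kg/m³.
Convert speed: v = 200 km/h ÷ 3.6 = 55.56 m/s.
L = ½ρv²S·CL = ½ × 0.909 × 55.56² × 12.6 × 0.933 = 16500 N ≈ 16.5 kN

L = 16500 N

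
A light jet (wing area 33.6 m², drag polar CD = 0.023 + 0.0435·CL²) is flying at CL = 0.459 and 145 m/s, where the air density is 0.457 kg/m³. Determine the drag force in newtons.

CD = 0.023 + 0.0435 × 0.459² = 0.03216
D = ½ρv²S·CD = ½ × 0.457 × 145² × 33.6 × 0.03216 = 5190 N

D = 5190 N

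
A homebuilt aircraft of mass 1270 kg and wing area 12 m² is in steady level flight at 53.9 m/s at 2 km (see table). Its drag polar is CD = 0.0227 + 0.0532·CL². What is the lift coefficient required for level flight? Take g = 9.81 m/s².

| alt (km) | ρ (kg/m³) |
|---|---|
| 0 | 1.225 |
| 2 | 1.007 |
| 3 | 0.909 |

CL = 0.71

At 2 km, from the table: ρ = 1.007 kg/m³.
Weight W = mg = 1270 × 9.81 = 12459 N; in level flight L = W.
Dynamic pressure q = 0.5 × 1.007 × 53.9² = 1463 Pa.
CL = 2W/(ρv²S) = 2×12459/(1.007×53.9²×12) = 0.7098.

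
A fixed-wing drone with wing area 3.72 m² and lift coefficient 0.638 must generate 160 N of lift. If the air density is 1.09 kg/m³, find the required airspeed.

L = ½ρv²S·CL ⇒ v = √(2L/(ρ·S·CL))
v = √(2 × 160 / (1.09 × 3.72 × 0.638)) = √123.7 = 11.1 m/s

v = 11.1 m/s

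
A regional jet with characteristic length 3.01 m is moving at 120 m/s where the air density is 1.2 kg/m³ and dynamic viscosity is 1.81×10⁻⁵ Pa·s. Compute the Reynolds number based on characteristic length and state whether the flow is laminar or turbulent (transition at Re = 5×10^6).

Re = 2.39×10^7 (turbulent)

Re = ρ·v·c/μ = 1.2 × 120 × 3.01 / (1.81×10⁻⁵) = 2.39×10^7
Since 2.39×10^7 > 5×10^6, the flow is turbulent.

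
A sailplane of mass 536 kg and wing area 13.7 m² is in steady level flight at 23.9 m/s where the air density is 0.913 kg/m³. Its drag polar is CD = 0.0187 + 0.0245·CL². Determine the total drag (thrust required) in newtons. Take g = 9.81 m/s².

D = 256 N

Level flight ⇒ L = W = m·g = 536 × 9.81 = 5258.2 N.
Dynamic pressure q = 0.5 × 0.913 × 23.9² = 260.8 Pa.
CL = 2W/(ρv²S) = 2×5258.2/(0.913×23.9²×13.7) = 1.472.
CD = 0.0187 + 0.0245 × 1.472² = 0.07178.
D = q·S·CD = 260.8 × 13.7 × 0.07178 = 256.4 N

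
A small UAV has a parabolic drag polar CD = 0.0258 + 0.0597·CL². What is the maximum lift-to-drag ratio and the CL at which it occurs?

(L/D)max = 12.7, at CL = 0.657

For CD = CD0 + K·CL², (L/D)max occurs at CL* = √(CD0/K) and equals 1/(2√(K·CD0)).
(L/D)max = 1/(2√(0.0597 × 0.0258)) = 1/(2 × 0.03925) = 12.7
CL* = √(0.0258/0.0597) = 0.657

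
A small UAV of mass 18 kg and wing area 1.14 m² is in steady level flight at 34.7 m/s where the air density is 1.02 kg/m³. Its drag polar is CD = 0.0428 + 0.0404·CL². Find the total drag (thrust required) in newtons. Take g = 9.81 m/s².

In steady level flight, lift balances weight: W = mg = 18 × 9.81 = 176.58 N.
Dynamic pressure q = 0.5 × 1.02 × 34.7² = 614.1 Pa.
Required CL = L/(qS) = 176.58/(614.1·1.14) = 0.2522.
CD = 0.0428 + 0.0404 × 0.2522² = 0.04537.
D = q·S·CD = 614.1 × 1.14 × 0.04537 = 31.76 N

D = 31.8 N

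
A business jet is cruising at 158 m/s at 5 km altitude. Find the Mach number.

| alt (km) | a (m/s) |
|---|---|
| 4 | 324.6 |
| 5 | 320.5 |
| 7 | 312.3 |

At 5 km, from the table: a = 320.5 m/s.
M = v/a = 158 / 320.5 = 0.493

M = 0.493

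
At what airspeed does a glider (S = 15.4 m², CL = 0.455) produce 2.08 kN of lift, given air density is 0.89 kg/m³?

v = 25.8 m/s

L = ½ρv²S·CL ⇒ v = √(2L/(ρ·S·CL))
v = √(2 × 2080 / (0.89 × 15.4 × 0.455)) = √667.1 = 25.8 m/s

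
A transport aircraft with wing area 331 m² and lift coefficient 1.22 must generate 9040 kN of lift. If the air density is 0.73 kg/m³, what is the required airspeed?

v = 248 m/s

L = ½ρv²S·CL ⇒ v = √(2L/(ρ·S·CL))
v = √(2 × 9.04×10^6 / (0.73 × 331 × 1.22)) = √61330 = 248 m/s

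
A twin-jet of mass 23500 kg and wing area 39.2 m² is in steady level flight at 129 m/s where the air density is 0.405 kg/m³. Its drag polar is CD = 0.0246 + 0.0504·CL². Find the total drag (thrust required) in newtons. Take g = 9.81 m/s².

D = 23500 N

In steady level flight, lift balances weight: W = mg = 23500 × 9.81 = 2.3054×10^5 N.
Dynamic pressure q = 0.5 × 0.405 × 129² = 3370 Pa.
CL = W/(q·S) = 2.3054×10^5 / (3370 × 39.2) = 1.745.
CD = 0.0246 + 0.0504 × 1.745² = 0.1781.
D = q·S·CD = 3370 × 39.2 × 0.1781 = 23530 N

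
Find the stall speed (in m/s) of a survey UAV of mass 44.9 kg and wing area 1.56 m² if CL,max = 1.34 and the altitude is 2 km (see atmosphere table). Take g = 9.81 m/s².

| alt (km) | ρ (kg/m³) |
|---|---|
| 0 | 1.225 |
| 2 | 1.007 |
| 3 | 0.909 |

At 2 km, from the table: ρ = 1.007 kg/m³.
At stall, lift equals weight: L = W = m·g = 44.9 × 9.81 = 440.5 N.
From L = ½ρV²S·CL,max = W: V_stall = √(2W/(ρSCL,max)) = √(2·440.5/(1.007·1.56·1.34))
V_stall = √418.5 = 20.5 m/s

V_stall = 20.5 m/s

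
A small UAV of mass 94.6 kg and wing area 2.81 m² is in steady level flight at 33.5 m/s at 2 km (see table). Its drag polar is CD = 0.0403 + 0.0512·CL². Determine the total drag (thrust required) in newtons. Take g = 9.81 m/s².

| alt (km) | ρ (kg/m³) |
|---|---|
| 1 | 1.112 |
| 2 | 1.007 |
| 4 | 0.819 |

D = 91.8 N

At 2 km, from the table: ρ = 1.007 kg/m³.
Level flight ⇒ L = W = m·g = 94.6 × 9.81 = 928.03 N.
Dynamic pressure q = 0.5 × 1.007 × 33.5² = 565.1 Pa.
CL = 2W/(ρv²S) = 2×928.03/(1.007×33.5²×2.81) = 0.5845.
CD = 0.0403 + 0.0512 × 0.5845² = 0.05779.
D = q·S·CD = 565.1 × 2.81 × 0.05779 = 91.76 N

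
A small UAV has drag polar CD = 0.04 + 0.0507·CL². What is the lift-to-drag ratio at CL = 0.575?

L/D = 10.1

CD = 0.04 + 0.0507 × 0.575² = 0.05676
L/D = CL/CD = 0.575 / 0.05676 = 10.1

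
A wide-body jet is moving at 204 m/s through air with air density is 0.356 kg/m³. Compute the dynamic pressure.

q = ½ρv² = ½ × 0.356 × 204² = 7410 Pa

q = 7410 Pa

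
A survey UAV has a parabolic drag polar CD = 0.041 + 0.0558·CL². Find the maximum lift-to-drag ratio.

(L/D)max = 10.5

For CD = CD0 + K·CL², (L/D)max occurs at CL* = √(CD0/K) and equals 1/(2√(K·CD0)).
(L/D)max = 1/(2√(0.0558 × 0.041)) = 1/(2 × 0.04783) = 10.5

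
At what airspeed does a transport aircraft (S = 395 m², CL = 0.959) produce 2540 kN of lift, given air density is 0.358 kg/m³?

v = 194 m/s

L = ½ρv²S·CL ⇒ v = √(2L/(ρ·S·CL))
v = √(2 × 2.54×10^6 / (0.358 × 395 × 0.959)) = √37460 = 194 m/s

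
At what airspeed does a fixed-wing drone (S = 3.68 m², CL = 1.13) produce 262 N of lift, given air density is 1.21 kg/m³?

v = 10.2 m/s

L = ½ρv²S·CL ⇒ v = √(2L/(ρ·S·CL))
v = √(2 × 262 / (1.21 × 3.68 × 1.13)) = √104.1 = 10.2 m/s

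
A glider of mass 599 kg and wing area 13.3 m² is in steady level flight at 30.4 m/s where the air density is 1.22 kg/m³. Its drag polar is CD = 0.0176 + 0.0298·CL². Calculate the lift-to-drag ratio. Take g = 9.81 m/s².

Weight W = mg = 599 × 9.81 = 5876.2 N; in level flight L = W.
q = ½ρv² = ½ × 1.22 × 30.4² = 563.7 Pa.
Required CL = L/(qS) = 5876.2/(563.7·13.3) = 0.7837.
CD = 0.0176 + 0.0298 × 0.7837² = 0.0359.
L/D = CL/CD = 0.7837 / 0.0359 = 21.8

L/D = 21.8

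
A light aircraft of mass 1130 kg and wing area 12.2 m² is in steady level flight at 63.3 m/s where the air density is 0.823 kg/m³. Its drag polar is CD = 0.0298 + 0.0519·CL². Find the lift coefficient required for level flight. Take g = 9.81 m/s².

CL = 0.551

In steady level flight, lift balances weight: W = mg = 1130 × 9.81 = 11085 N.
q = ½ρv² = ½ × 0.823 × 63.3² = 1649 Pa.
CL = 2W/(ρv²S) = 2×11085/(0.823×63.3²×12.2) = 0.5511.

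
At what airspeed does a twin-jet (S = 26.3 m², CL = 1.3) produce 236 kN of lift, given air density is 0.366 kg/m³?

v = 194 m/s

L = ½ρv²S·CL ⇒ v = √(2L/(ρ·S·CL))
v = √(2 × 2.36×10^5 / (0.366 × 26.3 × 1.3)) = √37720 = 194 m/s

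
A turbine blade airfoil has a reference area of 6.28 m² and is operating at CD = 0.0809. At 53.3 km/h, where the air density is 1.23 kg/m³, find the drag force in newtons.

D = 68.5 N

Convert speed: v = 53.3 km/h ÷ 3.6 = 14.81 m/s.
D = ½ρv²S·CD = ½ × 1.23 × 14.81² × 6.28 × 0.0809 = 68.5 N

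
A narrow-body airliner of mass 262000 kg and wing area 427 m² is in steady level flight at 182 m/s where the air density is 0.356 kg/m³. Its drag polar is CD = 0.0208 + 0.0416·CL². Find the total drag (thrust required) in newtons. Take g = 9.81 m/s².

D = 1.62×10^5 N

In steady level flight, lift balances weight: W = mg = 262000 × 9.81 = 2.5702×10^6 N.
q = ½ρv² = ½ × 0.356 × 182² = 5896 Pa.
CL = W/(q·S) = 2.5702×10^6 / (5896 × 427) = 1.021.
CD = 0.0208 + 0.0416 × 1.021² = 0.06416.
D = q·S·CD = 5896 × 427 × 0.06416 = 1.615×10^5 N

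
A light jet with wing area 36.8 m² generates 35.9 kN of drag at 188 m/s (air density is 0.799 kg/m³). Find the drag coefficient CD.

CD = 0.0691

From D = ½ρv²S·CD, rearranging gives CD = 2D/(ρv²S).
CD = 2 × 35900 / (0.799 × 188² × 36.8) = 0.0691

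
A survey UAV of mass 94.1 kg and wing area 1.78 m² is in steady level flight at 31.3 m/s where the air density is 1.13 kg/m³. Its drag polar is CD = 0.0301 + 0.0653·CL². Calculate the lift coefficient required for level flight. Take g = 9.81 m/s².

CL = 0.937

Weight W = mg = 94.1 × 9.81 = 923.12 N; in level flight L = W.
Dynamic pressure q = 0.5 × 1.13 × 31.3² = 553.5 Pa.
Required CL = L/(qS) = 923.12/(553.5·1.78) = 0.9369.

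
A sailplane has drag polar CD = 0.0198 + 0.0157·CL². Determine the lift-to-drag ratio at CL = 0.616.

CD = 0.0198 + 0.0157 × 0.616² = 0.02576
L/D = CL/CD = 0.616 / 0.02576 = 23.9

L/D = 23.9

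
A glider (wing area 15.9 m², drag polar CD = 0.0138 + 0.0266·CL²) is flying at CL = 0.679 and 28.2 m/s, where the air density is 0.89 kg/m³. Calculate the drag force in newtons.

D = 147 N

CD = 0.0138 + 0.0266 × 0.679² = 0.02606
D = ½ρv²S·CD = ½ × 0.89 × 28.2² × 15.9 × 0.02606 = 147 N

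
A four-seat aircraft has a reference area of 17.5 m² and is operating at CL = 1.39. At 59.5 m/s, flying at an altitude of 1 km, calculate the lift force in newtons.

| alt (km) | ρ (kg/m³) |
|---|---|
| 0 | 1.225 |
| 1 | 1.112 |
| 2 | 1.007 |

At 1 km, from the table: ρ = 1.112 kg/m³.
L = ½ρv²S·CL = ½ × 1.112 × 59.5² × 17.5 × 1.39 = 47900 N ≈ 47.9 kN

L = 47900 N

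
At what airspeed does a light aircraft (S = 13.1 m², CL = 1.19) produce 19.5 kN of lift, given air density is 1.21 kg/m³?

v = 45.5 m/s

L = ½ρv²S·CL ⇒ v = √(2L/(ρ·S·CL))
v = √(2 × 19500 / (1.21 × 13.1 × 1.19)) = √2068 = 45.5 m/s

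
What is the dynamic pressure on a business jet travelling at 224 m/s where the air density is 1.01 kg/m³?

q = 25300 Pa

q = ½ρv² = ½ × 1.01 × 224² = 25300 Pa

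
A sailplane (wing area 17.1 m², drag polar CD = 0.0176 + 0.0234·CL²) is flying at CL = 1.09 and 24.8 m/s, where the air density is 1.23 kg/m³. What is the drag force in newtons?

D = 294 N

CD = 0.0176 + 0.0234 × 1.09² = 0.0454
D = ½ρv²S·CD = ½ × 1.23 × 24.8² × 17.1 × 0.0454 = 294 N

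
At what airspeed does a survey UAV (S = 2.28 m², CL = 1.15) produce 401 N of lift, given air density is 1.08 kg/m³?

L = ½ρv²S·CL ⇒ v = √(2L/(ρ·S·CL))
v = √(2 × 401 / (1.08 × 2.28 × 1.15)) = √283.2 = 16.8 m/s

v = 16.8 m/s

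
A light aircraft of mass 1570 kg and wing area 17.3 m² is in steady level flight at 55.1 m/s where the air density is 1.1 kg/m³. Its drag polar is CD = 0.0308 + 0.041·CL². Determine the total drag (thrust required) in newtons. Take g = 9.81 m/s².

Weight W = mg = 1570 × 9.81 = 15402 N; in level flight L = W.
q = ½ρv² = ½ × 1.1 × 55.1² = 1670 Pa.
CL = W/(q·S) = 15402 / (1670 × 17.3) = 0.5332.
CD = 0.0308 + 0.041 × 0.5332² = 0.04245.
D = q·S·CD = 1670 × 17.3 × 0.04245 = 1226 N

D = 1230 N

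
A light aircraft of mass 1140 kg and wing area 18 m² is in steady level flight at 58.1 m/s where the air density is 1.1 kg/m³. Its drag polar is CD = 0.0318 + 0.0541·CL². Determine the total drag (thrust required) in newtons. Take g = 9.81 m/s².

Level flight ⇒ L = W = m·g = 1140 × 9.81 = 11183 N.
q = ½ρv² = ½ × 1.1 × 58.1² = 1857 Pa.
CL = W/(q·S) = 11183 / (1857 × 18) = 0.3346.
CD = 0.0318 + 0.0541 × 0.3346² = 0.03786.
D = q·S·CD = 1857 × 18 × 0.03786 = 1265 N

D = 1270 N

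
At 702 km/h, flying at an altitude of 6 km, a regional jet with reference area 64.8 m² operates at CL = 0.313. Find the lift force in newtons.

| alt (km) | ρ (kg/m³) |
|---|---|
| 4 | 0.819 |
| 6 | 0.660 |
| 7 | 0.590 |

At 6 km, from the table: ρ = 0.660 kg/m³.
Convert speed: v = 702 km/h ÷ 3.6 = 195 m/s.
Dynamic pressure q = ½ρv² = ½ × 0.66 × 195² = 12550 Pa.
L = q·S·CL = 12550 × 64.8 × 0.313 = 2.55×10^5 N ≈ 255 kN

L = 2.55×10^5 N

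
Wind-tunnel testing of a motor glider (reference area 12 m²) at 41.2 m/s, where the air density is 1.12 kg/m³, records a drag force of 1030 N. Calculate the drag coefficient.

From D = ½ρv²S·CD, rearranging gives CD = 2D/(ρv²S).
CD = 2 × 1030 / (1.12 × 41.2² × 12) = 0.0903

CD = 0.0903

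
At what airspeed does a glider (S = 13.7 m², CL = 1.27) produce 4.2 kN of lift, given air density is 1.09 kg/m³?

L = ½ρv²S·CL ⇒ v = √(2L/(ρ·S·CL))
v = √(2 × 4200 / (1.09 × 13.7 × 1.27)) = √442.9 = 21 m/s

v = 21 m/s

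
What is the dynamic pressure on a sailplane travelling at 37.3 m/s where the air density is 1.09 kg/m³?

q = 758 Pa

q = ½ρv² = ½ × 1.09 × 37.3² = 758 Pa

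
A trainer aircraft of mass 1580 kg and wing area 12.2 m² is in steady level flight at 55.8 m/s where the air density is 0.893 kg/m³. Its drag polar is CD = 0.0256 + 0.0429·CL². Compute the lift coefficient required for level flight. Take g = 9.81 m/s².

Weight W = mg = 1580 × 9.81 = 15500 N; in level flight L = W.
q = ½ρv² = ½ × 0.893 × 55.8² = 1390 Pa.
Required CL = L/(qS) = 15500/(1390·12.2) = 0.9139.

CL = 0.914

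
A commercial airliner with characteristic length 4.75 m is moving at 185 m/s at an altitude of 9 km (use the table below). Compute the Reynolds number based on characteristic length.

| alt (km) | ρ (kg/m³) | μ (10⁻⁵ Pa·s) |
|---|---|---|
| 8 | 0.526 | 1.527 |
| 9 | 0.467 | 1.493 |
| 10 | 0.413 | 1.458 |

Re = 2.75×10^7

At 9 km, from the table: ρ = 0.467 kg/m³, μ = 1.493×10⁻⁵ Pa·s.
Re = ρ·v·c/μ = 0.467 × 185 × 4.75 / (1.493×10⁻⁵) = 2.75×10^7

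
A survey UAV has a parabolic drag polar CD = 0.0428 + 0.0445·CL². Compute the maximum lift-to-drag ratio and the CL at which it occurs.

For CD = CD0 + K·CL², (L/D)max occurs at CL* = √(CD0/K) and equals 1/(2√(K·CD0)).
(L/D)max = 1/(2√(0.0445 × 0.0428)) = 1/(2 × 0.04364) = 11.5
CL* = √(0.0428/0.0445) = 0.981

(L/D)max = 11.5, at CL = 0.981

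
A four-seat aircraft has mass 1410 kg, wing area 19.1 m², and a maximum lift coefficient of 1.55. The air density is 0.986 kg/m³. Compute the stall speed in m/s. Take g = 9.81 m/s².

At stall, lift equals weight: L = W = m·g = 1410 × 9.81 = 13830 N.
From L = ½ρV²S·CL,max = W: V_stall = √(2W/(ρSCL,max)) = √(2·13830/(0.986·19.1·1.55))
V_stall = √947.7 = 30.8 m/s

V_stall = 30.8 m/s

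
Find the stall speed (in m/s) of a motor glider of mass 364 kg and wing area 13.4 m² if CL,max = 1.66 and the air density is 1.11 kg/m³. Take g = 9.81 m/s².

V_stall = 17 m/s

Stall occurs when L = W at CL,max. W = mg = 364 × 9.81 = 3571 N.
V_stall = √(2W/(ρ·S·CL,max)) = √(2 × 3571 / (1.11 × 13.4 × 1.66))
V_stall = √289.2 = 17 m/s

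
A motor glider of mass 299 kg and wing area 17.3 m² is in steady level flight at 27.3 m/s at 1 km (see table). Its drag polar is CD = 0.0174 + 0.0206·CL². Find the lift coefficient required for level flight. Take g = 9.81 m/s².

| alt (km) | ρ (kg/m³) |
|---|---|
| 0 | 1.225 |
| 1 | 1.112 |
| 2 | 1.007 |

At 1 km, from the table: ρ = 1.112 kg/m³.
Level flight ⇒ L = W = m·g = 299 × 9.81 = 2933.2 N.
q = ½ρv² = ½ × 1.112 × 27.3² = 414.4 Pa.
CL = W/(q·S) = 2933.2 / (414.4 × 17.3) = 0.4092.

CL = 0.409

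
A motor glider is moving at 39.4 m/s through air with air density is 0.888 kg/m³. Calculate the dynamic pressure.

q = 689 Pa

q = ½ρv² = ½ × 0.888 × 39.4² = 689 Pa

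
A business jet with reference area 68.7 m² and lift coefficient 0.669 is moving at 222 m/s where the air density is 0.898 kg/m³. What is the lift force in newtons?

L = 1.02×10^6 N

Dynamic pressure q = ½ρv² = ½ × 0.898 × 222² = 22130 Pa.
L = q·S·CL = 22130 × 68.7 × 0.669 = 1.02×10^6 N ≈ 1020 kN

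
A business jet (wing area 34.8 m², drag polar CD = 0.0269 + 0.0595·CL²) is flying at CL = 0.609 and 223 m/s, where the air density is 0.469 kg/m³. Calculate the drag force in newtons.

D = 19900 N

CD = 0.0269 + 0.0595 × 0.609² = 0.04897
D = ½ρv²S·CD = ½ × 0.469 × 223² × 34.8 × 0.04897 = 19900 N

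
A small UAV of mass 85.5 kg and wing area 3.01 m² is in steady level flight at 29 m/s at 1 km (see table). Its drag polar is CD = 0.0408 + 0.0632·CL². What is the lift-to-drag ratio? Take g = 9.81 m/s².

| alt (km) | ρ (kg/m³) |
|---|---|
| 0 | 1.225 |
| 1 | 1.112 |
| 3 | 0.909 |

At 1 km, from the table: ρ = 1.112 kg/m³.
In steady level flight, lift balances weight: W = mg = 85.5 × 9.81 = 838.75 N.
Dynamic pressure q = 0.5 × 1.112 × 29² = 467.6 Pa.
CL = 2W/(ρv²S) = 2×838.75/(1.112×29²×3.01) = 0.5959.
CD = 0.0408 + 0.0632 × 0.5959² = 0.06324.
L/D = CL/CD = 0.5959 / 0.06324 = 9.42

L/D = 9.42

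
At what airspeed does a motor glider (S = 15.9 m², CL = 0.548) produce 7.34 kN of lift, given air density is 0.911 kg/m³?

v = 43 m/s

L = ½ρv²S·CL ⇒ v = √(2L/(ρ·S·CL))
v = √(2 × 7340 / (0.911 × 15.9 × 0.548)) = √1849 = 43 m/s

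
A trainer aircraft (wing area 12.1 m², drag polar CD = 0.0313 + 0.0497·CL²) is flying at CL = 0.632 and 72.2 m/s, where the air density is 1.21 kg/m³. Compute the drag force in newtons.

CD = 0.0313 + 0.0497 × 0.632² = 0.05115
D = ½ρv²S·CD = ½ × 1.21 × 72.2² × 12.1 × 0.05115 = 1950 N

D = 1950 N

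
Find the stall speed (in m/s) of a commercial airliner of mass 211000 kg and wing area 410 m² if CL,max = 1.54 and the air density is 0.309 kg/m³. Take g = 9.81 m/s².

V_stall = 146 m/s

Stall occurs when L = W at CL,max. W = mg = 211000 × 9.81 = 2.07×10^6 N.
From L = ½ρV²S·CL,max = W: V_stall = √(2W/(ρSCL,max)) = √(2·2.07×10^6/(0.309·410·1.54))
V_stall = √21220 = 146 m/s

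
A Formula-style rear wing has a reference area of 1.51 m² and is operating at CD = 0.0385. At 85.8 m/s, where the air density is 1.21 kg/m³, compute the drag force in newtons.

Dynamic pressure q = ½ρv² = ½ × 1.21 × 85.8² = 4454 Pa.
D = q·S·CD = 4454 × 1.51 × 0.0385 = 259 N

D = 259 N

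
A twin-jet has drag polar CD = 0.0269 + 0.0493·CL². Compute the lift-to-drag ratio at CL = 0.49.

CD = 0.0269 + 0.0493 × 0.49² = 0.03874
L/D = CL/CD = 0.49 / 0.03874 = 12.6

L/D = 12.6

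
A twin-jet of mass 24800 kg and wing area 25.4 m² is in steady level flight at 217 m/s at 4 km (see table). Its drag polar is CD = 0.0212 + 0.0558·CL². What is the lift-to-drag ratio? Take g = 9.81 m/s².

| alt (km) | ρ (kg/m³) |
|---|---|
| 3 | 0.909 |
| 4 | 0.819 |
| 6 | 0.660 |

At 4 km, from the table: ρ = 0.819 kg/m³.
Level flight ⇒ L = W = m·g = 24800 × 9.81 = 2.4329×10^5 N.
Dynamic pressure q = 0.5 × 0.819 × 217² = 19280 Pa.
Required CL = L/(qS) = 2.4329×10^5/(19280·25.4) = 0.4967.
CD = 0.0212 + 0.0558 × 0.4967² = 0.03497.
L/D = CL/CD = 0.4967 / 0.03497 = 14.2

L/D = 14.2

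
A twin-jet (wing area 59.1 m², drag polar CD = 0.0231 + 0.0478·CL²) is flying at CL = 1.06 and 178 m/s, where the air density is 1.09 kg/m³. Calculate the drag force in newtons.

CD = 0.0231 + 0.0478 × 1.06² = 0.07681
D = ½ρv²S·CD = ½ × 1.09 × 178² × 59.1 × 0.07681 = 78400 N

D = 78400 N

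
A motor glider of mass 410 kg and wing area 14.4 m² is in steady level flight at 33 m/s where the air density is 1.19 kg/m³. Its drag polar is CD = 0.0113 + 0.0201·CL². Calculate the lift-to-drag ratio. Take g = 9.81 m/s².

Weight W = mg = 410 × 9.81 = 4022.1 N; in level flight L = W.
q = ½ρv² = ½ × 1.19 × 33² = 648 Pa.
CL = 2W/(ρv²S) = 2×4022.1/(1.19×33²×14.4) = 0.4311.
CD = 0.0113 + 0.0201 × 0.4311² = 0.01503.
L/D = CL/CD = 0.4311 / 0.01503 = 28.7

L/D = 28.7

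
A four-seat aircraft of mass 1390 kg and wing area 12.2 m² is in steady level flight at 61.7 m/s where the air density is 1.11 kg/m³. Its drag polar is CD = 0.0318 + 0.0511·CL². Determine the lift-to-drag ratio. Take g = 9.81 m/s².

Level flight ⇒ L = W = m·g = 1390 × 9.81 = 13636 N.
q = ½ρv² = ½ × 1.11 × 61.7² = 2113 Pa.
Required CL = L/(qS) = 13636/(2113·12.2) = 0.529.
CD = 0.0318 + 0.0511 × 0.529² = 0.0461.
L/D = CL/CD = 0.529 / 0.0461 = 11.5

L/D = 11.5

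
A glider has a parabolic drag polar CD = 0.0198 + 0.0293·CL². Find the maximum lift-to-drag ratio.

(L/D)max = 20.8

For CD = CD0 + K·CL², (L/D)max occurs at CL* = √(CD0/K) and equals 1/(2√(K·CD0)).
(L/D)max = 1/(2√(0.0293 × 0.0198)) = 1/(2 × 0.02409) = 20.8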